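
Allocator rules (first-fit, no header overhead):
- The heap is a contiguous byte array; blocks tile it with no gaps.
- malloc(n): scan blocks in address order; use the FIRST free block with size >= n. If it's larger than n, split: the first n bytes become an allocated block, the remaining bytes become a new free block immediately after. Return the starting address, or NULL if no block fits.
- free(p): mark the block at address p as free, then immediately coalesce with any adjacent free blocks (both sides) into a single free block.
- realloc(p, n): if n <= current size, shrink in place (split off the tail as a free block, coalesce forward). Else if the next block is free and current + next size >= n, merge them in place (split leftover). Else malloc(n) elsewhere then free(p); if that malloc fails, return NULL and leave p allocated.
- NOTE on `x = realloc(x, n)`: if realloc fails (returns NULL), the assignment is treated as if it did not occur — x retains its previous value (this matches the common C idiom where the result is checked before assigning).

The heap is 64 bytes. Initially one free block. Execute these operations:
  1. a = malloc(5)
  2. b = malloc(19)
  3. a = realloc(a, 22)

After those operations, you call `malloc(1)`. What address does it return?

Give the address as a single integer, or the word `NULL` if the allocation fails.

Answer: 0

Derivation:
Op 1: a = malloc(5) -> a = 0; heap: [0-4 ALLOC][5-63 FREE]
Op 2: b = malloc(19) -> b = 5; heap: [0-4 ALLOC][5-23 ALLOC][24-63 FREE]
Op 3: a = realloc(a, 22) -> a = 24; heap: [0-4 FREE][5-23 ALLOC][24-45 ALLOC][46-63 FREE]
malloc(1): first-fit scan over [0-4 FREE][5-23 ALLOC][24-45 ALLOC][46-63 FREE] -> 0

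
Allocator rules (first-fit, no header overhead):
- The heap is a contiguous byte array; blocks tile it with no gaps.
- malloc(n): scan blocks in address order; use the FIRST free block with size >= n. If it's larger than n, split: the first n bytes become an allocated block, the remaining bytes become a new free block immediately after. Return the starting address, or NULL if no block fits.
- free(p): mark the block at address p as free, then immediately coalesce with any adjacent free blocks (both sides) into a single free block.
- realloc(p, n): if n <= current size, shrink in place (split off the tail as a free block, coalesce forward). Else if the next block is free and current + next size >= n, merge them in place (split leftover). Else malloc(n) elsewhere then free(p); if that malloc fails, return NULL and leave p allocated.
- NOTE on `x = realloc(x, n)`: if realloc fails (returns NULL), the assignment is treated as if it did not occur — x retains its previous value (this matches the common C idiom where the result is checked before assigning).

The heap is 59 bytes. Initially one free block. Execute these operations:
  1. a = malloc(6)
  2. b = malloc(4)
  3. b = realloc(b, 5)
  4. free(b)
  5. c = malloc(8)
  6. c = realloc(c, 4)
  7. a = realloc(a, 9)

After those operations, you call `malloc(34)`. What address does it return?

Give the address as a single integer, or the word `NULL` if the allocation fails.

Answer: 19

Derivation:
Op 1: a = malloc(6) -> a = 0; heap: [0-5 ALLOC][6-58 FREE]
Op 2: b = malloc(4) -> b = 6; heap: [0-5 ALLOC][6-9 ALLOC][10-58 FREE]
Op 3: b = realloc(b, 5) -> b = 6; heap: [0-5 ALLOC][6-10 ALLOC][11-58 FREE]
Op 4: free(b) -> (freed b); heap: [0-5 ALLOC][6-58 FREE]
Op 5: c = malloc(8) -> c = 6; heap: [0-5 ALLOC][6-13 ALLOC][14-58 FREE]
Op 6: c = realloc(c, 4) -> c = 6; heap: [0-5 ALLOC][6-9 ALLOC][10-58 FREE]
Op 7: a = realloc(a, 9) -> a = 10; heap: [0-5 FREE][6-9 ALLOC][10-18 ALLOC][19-58 FREE]
malloc(34): first-fit scan over [0-5 FREE][6-9 ALLOC][10-18 ALLOC][19-58 FREE] -> 19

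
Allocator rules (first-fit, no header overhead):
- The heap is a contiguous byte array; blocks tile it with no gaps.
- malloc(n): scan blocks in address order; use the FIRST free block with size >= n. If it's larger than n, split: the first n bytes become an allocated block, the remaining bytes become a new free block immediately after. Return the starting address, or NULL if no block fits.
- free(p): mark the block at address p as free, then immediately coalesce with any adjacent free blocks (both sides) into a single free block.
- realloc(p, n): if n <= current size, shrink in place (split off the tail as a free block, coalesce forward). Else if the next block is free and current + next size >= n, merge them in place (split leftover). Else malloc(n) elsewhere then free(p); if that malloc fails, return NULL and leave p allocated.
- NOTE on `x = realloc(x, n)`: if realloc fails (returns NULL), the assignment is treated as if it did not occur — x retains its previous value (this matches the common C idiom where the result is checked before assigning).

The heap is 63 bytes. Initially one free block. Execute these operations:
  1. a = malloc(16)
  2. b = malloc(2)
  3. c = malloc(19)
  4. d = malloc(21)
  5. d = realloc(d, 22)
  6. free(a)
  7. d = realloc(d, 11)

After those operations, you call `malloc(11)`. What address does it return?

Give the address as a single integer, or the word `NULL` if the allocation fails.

Answer: 0

Derivation:
Op 1: a = malloc(16) -> a = 0; heap: [0-15 ALLOC][16-62 FREE]
Op 2: b = malloc(2) -> b = 16; heap: [0-15 ALLOC][16-17 ALLOC][18-62 FREE]
Op 3: c = malloc(19) -> c = 18; heap: [0-15 ALLOC][16-17 ALLOC][18-36 ALLOC][37-62 FREE]
Op 4: d = malloc(21) -> d = 37; heap: [0-15 ALLOC][16-17 ALLOC][18-36 ALLOC][37-57 ALLOC][58-62 FREE]
Op 5: d = realloc(d, 22) -> d = 37; heap: [0-15 ALLOC][16-17 ALLOC][18-36 ALLOC][37-58 ALLOC][59-62 FREE]
Op 6: free(a) -> (freed a); heap: [0-15 FREE][16-17 ALLOC][18-36 ALLOC][37-58 ALLOC][59-62 FREE]
Op 7: d = realloc(d, 11) -> d = 37; heap: [0-15 FREE][16-17 ALLOC][18-36 ALLOC][37-47 ALLOC][48-62 FREE]
malloc(11): first-fit scan over [0-15 FREE][16-17 ALLOC][18-36 ALLOC][37-47 ALLOC][48-62 FREE] -> 0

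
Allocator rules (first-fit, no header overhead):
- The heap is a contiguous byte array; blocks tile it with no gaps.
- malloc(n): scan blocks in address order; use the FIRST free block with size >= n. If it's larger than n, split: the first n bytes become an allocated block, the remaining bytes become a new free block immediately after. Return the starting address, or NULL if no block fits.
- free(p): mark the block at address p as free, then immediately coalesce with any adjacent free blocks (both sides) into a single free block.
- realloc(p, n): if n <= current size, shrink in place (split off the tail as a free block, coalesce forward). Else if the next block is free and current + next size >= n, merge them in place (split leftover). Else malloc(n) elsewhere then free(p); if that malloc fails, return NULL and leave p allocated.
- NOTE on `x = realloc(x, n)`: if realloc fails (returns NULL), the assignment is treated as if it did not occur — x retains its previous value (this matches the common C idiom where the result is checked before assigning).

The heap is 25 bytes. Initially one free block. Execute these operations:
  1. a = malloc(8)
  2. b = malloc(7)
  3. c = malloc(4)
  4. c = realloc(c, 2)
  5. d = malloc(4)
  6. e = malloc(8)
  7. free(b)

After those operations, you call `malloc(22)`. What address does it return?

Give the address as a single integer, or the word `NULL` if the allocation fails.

Op 1: a = malloc(8) -> a = 0; heap: [0-7 ALLOC][8-24 FREE]
Op 2: b = malloc(7) -> b = 8; heap: [0-7 ALLOC][8-14 ALLOC][15-24 FREE]
Op 3: c = malloc(4) -> c = 15; heap: [0-7 ALLOC][8-14 ALLOC][15-18 ALLOC][19-24 FREE]
Op 4: c = realloc(c, 2) -> c = 15; heap: [0-7 ALLOC][8-14 ALLOC][15-16 ALLOC][17-24 FREE]
Op 5: d = malloc(4) -> d = 17; heap: [0-7 ALLOC][8-14 ALLOC][15-16 ALLOC][17-20 ALLOC][21-24 FREE]
Op 6: e = malloc(8) -> e = NULL; heap: [0-7 ALLOC][8-14 ALLOC][15-16 ALLOC][17-20 ALLOC][21-24 FREE]
Op 7: free(b) -> (freed b); heap: [0-7 ALLOC][8-14 FREE][15-16 ALLOC][17-20 ALLOC][21-24 FREE]
malloc(22): first-fit scan over [0-7 ALLOC][8-14 FREE][15-16 ALLOC][17-20 ALLOC][21-24 FREE] -> NULL

Answer: NULL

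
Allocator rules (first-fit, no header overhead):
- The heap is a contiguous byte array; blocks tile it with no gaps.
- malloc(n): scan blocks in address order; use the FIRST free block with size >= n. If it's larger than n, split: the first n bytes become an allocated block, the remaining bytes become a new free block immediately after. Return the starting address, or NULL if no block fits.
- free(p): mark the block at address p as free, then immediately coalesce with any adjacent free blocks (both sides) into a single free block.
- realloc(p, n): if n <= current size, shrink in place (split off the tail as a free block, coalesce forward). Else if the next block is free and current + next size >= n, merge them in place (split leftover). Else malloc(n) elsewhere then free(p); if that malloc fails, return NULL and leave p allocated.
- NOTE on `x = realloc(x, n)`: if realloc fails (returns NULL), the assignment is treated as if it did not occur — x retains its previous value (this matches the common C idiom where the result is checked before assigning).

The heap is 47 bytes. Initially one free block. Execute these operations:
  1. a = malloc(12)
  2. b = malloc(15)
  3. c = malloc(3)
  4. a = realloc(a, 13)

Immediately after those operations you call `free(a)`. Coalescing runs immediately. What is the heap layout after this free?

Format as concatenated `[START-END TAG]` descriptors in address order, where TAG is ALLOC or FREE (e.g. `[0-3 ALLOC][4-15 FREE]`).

Op 1: a = malloc(12) -> a = 0; heap: [0-11 ALLOC][12-46 FREE]
Op 2: b = malloc(15) -> b = 12; heap: [0-11 ALLOC][12-26 ALLOC][27-46 FREE]
Op 3: c = malloc(3) -> c = 27; heap: [0-11 ALLOC][12-26 ALLOC][27-29 ALLOC][30-46 FREE]
Op 4: a = realloc(a, 13) -> a = 30; heap: [0-11 FREE][12-26 ALLOC][27-29 ALLOC][30-42 ALLOC][43-46 FREE]
free(a): a = 30 -> block [30-42 ALLOC]; mark free, coalesce with adjacent free neighbors -> [0-11 FREE][12-26 ALLOC][27-29 ALLOC][30-46 FREE]

Answer: [0-11 FREE][12-26 ALLOC][27-29 ALLOC][30-46 FREE]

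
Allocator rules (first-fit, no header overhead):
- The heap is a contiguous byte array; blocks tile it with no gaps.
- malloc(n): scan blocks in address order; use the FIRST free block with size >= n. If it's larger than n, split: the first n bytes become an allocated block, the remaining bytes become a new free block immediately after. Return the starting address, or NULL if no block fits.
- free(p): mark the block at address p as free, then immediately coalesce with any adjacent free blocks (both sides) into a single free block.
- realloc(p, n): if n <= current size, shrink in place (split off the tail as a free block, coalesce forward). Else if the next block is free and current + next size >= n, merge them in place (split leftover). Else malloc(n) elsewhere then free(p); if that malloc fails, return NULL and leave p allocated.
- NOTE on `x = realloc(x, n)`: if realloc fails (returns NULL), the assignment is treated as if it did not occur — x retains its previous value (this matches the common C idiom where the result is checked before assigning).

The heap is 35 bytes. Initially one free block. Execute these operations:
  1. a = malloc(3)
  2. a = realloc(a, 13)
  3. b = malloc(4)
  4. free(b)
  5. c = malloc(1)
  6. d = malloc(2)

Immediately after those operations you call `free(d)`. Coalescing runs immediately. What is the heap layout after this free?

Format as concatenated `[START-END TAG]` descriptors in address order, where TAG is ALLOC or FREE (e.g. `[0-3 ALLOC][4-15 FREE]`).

Answer: [0-12 ALLOC][13-13 ALLOC][14-34 FREE]

Derivation:
Op 1: a = malloc(3) -> a = 0; heap: [0-2 ALLOC][3-34 FREE]
Op 2: a = realloc(a, 13) -> a = 0; heap: [0-12 ALLOC][13-34 FREE]
Op 3: b = malloc(4) -> b = 13; heap: [0-12 ALLOC][13-16 ALLOC][17-34 FREE]
Op 4: free(b) -> (freed b); heap: [0-12 ALLOC][13-34 FREE]
Op 5: c = malloc(1) -> c = 13; heap: [0-12 ALLOC][13-13 ALLOC][14-34 FREE]
Op 6: d = malloc(2) -> d = 14; heap: [0-12 ALLOC][13-13 ALLOC][14-15 ALLOC][16-34 FREE]
free(d): d = 14 -> block [14-15 ALLOC]; mark free, coalesce with adjacent free neighbors -> [0-12 ALLOC][13-13 ALLOC][14-34 FREE]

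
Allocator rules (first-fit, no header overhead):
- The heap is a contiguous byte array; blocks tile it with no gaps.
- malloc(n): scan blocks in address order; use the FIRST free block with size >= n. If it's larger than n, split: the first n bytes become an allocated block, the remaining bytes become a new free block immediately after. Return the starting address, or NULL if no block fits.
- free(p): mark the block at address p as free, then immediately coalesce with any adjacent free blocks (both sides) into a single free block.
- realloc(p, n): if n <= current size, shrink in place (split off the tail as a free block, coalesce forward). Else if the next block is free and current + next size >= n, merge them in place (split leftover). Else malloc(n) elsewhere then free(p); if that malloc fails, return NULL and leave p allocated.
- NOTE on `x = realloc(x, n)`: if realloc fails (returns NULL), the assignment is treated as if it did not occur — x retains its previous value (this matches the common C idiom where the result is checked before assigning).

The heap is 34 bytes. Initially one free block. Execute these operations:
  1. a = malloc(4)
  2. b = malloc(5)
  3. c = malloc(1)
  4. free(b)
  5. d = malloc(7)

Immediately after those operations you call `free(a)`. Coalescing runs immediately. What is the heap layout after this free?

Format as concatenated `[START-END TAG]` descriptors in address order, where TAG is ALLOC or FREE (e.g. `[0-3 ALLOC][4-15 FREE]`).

Answer: [0-8 FREE][9-9 ALLOC][10-16 ALLOC][17-33 FREE]

Derivation:
Op 1: a = malloc(4) -> a = 0; heap: [0-3 ALLOC][4-33 FREE]
Op 2: b = malloc(5) -> b = 4; heap: [0-3 ALLOC][4-8 ALLOC][9-33 FREE]
Op 3: c = malloc(1) -> c = 9; heap: [0-3 ALLOC][4-8 ALLOC][9-9 ALLOC][10-33 FREE]
Op 4: free(b) -> (freed b); heap: [0-3 ALLOC][4-8 FREE][9-9 ALLOC][10-33 FREE]
Op 5: d = malloc(7) -> d = 10; heap: [0-3 ALLOC][4-8 FREE][9-9 ALLOC][10-16 ALLOC][17-33 FREE]
free(a): a = 0 -> block [0-3 ALLOC]; mark free, coalesce with adjacent free neighbors -> [0-8 FREE][9-9 ALLOC][10-16 ALLOC][17-33 FREE]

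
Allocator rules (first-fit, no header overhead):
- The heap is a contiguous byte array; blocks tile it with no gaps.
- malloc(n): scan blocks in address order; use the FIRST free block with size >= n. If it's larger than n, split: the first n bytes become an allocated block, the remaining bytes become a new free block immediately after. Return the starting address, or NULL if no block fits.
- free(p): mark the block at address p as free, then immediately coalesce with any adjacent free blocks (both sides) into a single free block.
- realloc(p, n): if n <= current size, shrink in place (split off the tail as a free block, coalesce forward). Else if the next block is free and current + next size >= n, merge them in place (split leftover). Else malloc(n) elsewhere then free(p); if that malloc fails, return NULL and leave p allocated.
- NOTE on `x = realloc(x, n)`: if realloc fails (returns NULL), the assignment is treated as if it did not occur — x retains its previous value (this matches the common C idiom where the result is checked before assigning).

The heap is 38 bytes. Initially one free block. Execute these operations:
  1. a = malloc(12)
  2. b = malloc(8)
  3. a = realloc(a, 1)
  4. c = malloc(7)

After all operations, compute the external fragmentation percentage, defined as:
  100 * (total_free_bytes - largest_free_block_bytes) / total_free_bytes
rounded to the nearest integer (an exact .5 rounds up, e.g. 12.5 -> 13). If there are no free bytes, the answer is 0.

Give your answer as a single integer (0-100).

Op 1: a = malloc(12) -> a = 0; heap: [0-11 ALLOC][12-37 FREE]
Op 2: b = malloc(8) -> b = 12; heap: [0-11 ALLOC][12-19 ALLOC][20-37 FREE]
Op 3: a = realloc(a, 1) -> a = 0; heap: [0-0 ALLOC][1-11 FREE][12-19 ALLOC][20-37 FREE]
Op 4: c = malloc(7) -> c = 1; heap: [0-0 ALLOC][1-7 ALLOC][8-11 FREE][12-19 ALLOC][20-37 FREE]
Free blocks: [4 18] total_free=22 largest=18 -> 100*(22-18)/22 = 400/22 ≈ 18.182 -> rounds to 18

Answer: 18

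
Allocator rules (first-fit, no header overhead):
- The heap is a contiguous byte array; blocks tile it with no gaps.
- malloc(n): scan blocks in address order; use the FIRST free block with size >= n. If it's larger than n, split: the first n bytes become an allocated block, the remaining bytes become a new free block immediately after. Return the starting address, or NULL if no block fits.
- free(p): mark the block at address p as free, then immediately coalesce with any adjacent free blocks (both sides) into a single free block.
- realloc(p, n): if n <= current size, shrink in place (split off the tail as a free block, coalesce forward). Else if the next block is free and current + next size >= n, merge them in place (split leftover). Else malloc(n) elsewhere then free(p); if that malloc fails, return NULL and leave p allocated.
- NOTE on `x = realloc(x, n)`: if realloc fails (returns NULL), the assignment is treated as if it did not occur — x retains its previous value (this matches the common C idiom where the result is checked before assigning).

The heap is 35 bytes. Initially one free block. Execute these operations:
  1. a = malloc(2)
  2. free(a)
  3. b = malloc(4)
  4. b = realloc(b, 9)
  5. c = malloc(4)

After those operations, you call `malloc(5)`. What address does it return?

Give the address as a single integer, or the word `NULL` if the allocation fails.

Op 1: a = malloc(2) -> a = 0; heap: [0-1 ALLOC][2-34 FREE]
Op 2: free(a) -> (freed a); heap: [0-34 FREE]
Op 3: b = malloc(4) -> b = 0; heap: [0-3 ALLOC][4-34 FREE]
Op 4: b = realloc(b, 9) -> b = 0; heap: [0-8 ALLOC][9-34 FREE]
Op 5: c = malloc(4) -> c = 9; heap: [0-8 ALLOC][9-12 ALLOC][13-34 FREE]
malloc(5): first-fit scan over [0-8 ALLOC][9-12 ALLOC][13-34 FREE] -> 13

Answer: 13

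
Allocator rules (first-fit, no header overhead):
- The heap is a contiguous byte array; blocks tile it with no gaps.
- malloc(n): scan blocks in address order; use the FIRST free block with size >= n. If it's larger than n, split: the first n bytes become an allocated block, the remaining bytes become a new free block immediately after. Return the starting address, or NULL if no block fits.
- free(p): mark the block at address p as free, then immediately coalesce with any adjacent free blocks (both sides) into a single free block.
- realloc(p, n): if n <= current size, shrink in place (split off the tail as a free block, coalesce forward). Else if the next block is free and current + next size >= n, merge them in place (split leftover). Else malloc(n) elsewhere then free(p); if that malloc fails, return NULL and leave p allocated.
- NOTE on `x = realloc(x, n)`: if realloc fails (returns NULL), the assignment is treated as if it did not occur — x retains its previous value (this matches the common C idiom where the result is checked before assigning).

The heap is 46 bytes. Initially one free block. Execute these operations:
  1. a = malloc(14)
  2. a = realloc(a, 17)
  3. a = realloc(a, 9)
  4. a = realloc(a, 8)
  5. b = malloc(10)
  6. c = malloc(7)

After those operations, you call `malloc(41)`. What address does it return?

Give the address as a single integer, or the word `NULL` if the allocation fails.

Answer: NULL

Derivation:
Op 1: a = malloc(14) -> a = 0; heap: [0-13 ALLOC][14-45 FREE]
Op 2: a = realloc(a, 17) -> a = 0; heap: [0-16 ALLOC][17-45 FREE]
Op 3: a = realloc(a, 9) -> a = 0; heap: [0-8 ALLOC][9-45 FREE]
Op 4: a = realloc(a, 8) -> a = 0; heap: [0-7 ALLOC][8-45 FREE]
Op 5: b = malloc(10) -> b = 8; heap: [0-7 ALLOC][8-17 ALLOC][18-45 FREE]
Op 6: c = malloc(7) -> c = 18; heap: [0-7 ALLOC][8-17 ALLOC][18-24 ALLOC][25-45 FREE]
malloc(41): first-fit scan over [0-7 ALLOC][8-17 ALLOC][18-24 ALLOC][25-45 FREE] -> NULL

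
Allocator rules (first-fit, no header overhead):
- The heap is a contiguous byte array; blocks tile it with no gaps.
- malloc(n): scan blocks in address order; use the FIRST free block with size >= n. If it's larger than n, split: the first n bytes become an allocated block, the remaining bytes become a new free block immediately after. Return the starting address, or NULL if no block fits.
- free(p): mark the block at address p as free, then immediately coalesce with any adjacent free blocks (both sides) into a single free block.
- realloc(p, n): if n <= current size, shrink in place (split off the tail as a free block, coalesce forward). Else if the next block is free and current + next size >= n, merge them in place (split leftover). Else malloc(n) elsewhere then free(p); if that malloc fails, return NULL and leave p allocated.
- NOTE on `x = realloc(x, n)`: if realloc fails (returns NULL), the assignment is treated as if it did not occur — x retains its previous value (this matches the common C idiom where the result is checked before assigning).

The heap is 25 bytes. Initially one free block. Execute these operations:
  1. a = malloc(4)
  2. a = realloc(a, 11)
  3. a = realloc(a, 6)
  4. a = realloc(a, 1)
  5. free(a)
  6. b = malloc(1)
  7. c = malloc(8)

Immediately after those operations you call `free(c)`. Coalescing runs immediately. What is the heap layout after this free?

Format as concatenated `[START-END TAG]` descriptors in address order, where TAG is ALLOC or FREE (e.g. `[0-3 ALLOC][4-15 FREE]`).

Op 1: a = malloc(4) -> a = 0; heap: [0-3 ALLOC][4-24 FREE]
Op 2: a = realloc(a, 11) -> a = 0; heap: [0-10 ALLOC][11-24 FREE]
Op 3: a = realloc(a, 6) -> a = 0; heap: [0-5 ALLOC][6-24 FREE]
Op 4: a = realloc(a, 1) -> a = 0; heap: [0-0 ALLOC][1-24 FREE]
Op 5: free(a) -> (freed a); heap: [0-24 FREE]
Op 6: b = malloc(1) -> b = 0; heap: [0-0 ALLOC][1-24 FREE]
Op 7: c = malloc(8) -> c = 1; heap: [0-0 ALLOC][1-8 ALLOC][9-24 FREE]
free(c): c = 1 -> block [1-8 ALLOC]; mark free, coalesce with adjacent free neighbors -> [0-0 ALLOC][1-24 FREE]

Answer: [0-0 ALLOC][1-24 FREE]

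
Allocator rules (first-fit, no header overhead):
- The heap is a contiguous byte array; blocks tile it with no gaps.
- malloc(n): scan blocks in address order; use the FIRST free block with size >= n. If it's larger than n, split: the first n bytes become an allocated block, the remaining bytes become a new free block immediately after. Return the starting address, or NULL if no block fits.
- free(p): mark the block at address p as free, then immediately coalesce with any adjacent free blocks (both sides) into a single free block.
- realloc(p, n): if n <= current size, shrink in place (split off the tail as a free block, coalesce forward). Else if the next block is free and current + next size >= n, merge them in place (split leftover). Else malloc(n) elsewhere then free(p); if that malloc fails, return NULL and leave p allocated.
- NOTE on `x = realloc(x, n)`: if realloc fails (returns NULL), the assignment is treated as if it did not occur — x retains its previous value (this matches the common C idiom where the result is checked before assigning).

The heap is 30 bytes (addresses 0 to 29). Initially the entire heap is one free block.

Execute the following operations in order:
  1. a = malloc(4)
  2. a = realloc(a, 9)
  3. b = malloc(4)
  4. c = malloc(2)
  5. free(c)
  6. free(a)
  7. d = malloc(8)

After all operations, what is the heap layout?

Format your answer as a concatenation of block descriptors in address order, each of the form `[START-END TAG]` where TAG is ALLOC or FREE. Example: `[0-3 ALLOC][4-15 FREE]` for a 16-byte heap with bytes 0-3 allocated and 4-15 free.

Answer: [0-7 ALLOC][8-8 FREE][9-12 ALLOC][13-29 FREE]

Derivation:
Op 1: a = malloc(4) -> a = 0; heap: [0-3 ALLOC][4-29 FREE]
Op 2: a = realloc(a, 9) -> a = 0; heap: [0-8 ALLOC][9-29 FREE]
Op 3: b = malloc(4) -> b = 9; heap: [0-8 ALLOC][9-12 ALLOC][13-29 FREE]
Op 4: c = malloc(2) -> c = 13; heap: [0-8 ALLOC][9-12 ALLOC][13-14 ALLOC][15-29 FREE]
Op 5: free(c) -> (freed c); heap: [0-8 ALLOC][9-12 ALLOC][13-29 FREE]
Op 6: free(a) -> (freed a); heap: [0-8 FREE][9-12 ALLOC][13-29 FREE]
Op 7: d = malloc(8) -> d = 0; heap: [0-7 ALLOC][8-8 FREE][9-12 ALLOC][13-29 FREE]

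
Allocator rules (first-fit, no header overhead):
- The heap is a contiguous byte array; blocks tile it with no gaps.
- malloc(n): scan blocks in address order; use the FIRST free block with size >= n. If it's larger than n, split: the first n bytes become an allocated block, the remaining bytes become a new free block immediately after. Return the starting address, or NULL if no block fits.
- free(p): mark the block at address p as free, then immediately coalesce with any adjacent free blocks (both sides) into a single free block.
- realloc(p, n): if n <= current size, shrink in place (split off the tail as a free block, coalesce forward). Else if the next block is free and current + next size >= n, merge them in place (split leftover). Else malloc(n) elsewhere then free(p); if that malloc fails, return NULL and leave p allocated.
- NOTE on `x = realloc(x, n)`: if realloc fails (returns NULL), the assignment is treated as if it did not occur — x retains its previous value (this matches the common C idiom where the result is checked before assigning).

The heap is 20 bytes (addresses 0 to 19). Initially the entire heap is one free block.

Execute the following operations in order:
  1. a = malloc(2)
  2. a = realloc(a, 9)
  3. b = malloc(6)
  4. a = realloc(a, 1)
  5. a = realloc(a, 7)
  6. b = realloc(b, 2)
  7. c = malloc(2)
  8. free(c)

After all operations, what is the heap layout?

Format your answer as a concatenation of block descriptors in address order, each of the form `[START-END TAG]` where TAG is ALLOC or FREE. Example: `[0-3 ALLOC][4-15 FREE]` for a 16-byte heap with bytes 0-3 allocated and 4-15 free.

Answer: [0-6 ALLOC][7-8 FREE][9-10 ALLOC][11-19 FREE]

Derivation:
Op 1: a = malloc(2) -> a = 0; heap: [0-1 ALLOC][2-19 FREE]
Op 2: a = realloc(a, 9) -> a = 0; heap: [0-8 ALLOC][9-19 FREE]
Op 3: b = malloc(6) -> b = 9; heap: [0-8 ALLOC][9-14 ALLOC][15-19 FREE]
Op 4: a = realloc(a, 1) -> a = 0; heap: [0-0 ALLOC][1-8 FREE][9-14 ALLOC][15-19 FREE]
Op 5: a = realloc(a, 7) -> a = 0; heap: [0-6 ALLOC][7-8 FREE][9-14 ALLOC][15-19 FREE]
Op 6: b = realloc(b, 2) -> b = 9; heap: [0-6 ALLOC][7-8 FREE][9-10 ALLOC][11-19 FREE]
Op 7: c = malloc(2) -> c = 7; heap: [0-6 ALLOC][7-8 ALLOC][9-10 ALLOC][11-19 FREE]
Op 8: free(c) -> (freed c); heap: [0-6 ALLOC][7-8 FREE][9-10 ALLOC][11-19 FREE]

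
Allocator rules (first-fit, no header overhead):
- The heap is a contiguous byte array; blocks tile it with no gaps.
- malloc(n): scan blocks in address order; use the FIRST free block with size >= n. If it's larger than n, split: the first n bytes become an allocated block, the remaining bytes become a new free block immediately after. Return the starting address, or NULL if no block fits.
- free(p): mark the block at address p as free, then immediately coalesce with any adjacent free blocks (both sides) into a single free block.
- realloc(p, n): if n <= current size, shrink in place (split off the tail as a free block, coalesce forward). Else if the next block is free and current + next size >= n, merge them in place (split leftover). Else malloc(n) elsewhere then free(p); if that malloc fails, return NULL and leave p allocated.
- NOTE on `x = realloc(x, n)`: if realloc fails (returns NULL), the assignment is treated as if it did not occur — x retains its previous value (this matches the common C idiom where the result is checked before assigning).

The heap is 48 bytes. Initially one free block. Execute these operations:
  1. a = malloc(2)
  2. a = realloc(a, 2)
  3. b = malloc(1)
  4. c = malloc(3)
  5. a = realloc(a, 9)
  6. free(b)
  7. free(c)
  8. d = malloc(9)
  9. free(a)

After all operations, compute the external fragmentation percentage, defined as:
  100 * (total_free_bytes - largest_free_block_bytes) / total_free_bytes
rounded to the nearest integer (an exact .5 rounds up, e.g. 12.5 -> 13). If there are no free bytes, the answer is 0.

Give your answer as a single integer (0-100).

Op 1: a = malloc(2) -> a = 0; heap: [0-1 ALLOC][2-47 FREE]
Op 2: a = realloc(a, 2) -> a = 0; heap: [0-1 ALLOC][2-47 FREE]
Op 3: b = malloc(1) -> b = 2; heap: [0-1 ALLOC][2-2 ALLOC][3-47 FREE]
Op 4: c = malloc(3) -> c = 3; heap: [0-1 ALLOC][2-2 ALLOC][3-5 ALLOC][6-47 FREE]
Op 5: a = realloc(a, 9) -> a = 6; heap: [0-1 FREE][2-2 ALLOC][3-5 ALLOC][6-14 ALLOC][15-47 FREE]
Op 6: free(b) -> (freed b); heap: [0-2 FREE][3-5 ALLOC][6-14 ALLOC][15-47 FREE]
Op 7: free(c) -> (freed c); heap: [0-5 FREE][6-14 ALLOC][15-47 FREE]
Op 8: d = malloc(9) -> d = 15; heap: [0-5 FREE][6-14 ALLOC][15-23 ALLOC][24-47 FREE]
Op 9: free(a) -> (freed a); heap: [0-14 FREE][15-23 ALLOC][24-47 FREE]
Free blocks: [15 24] total_free=39 largest=24 -> 100*(39-24)/39 = 1500/39 ≈ 38.462 -> rounds to 38

Answer: 38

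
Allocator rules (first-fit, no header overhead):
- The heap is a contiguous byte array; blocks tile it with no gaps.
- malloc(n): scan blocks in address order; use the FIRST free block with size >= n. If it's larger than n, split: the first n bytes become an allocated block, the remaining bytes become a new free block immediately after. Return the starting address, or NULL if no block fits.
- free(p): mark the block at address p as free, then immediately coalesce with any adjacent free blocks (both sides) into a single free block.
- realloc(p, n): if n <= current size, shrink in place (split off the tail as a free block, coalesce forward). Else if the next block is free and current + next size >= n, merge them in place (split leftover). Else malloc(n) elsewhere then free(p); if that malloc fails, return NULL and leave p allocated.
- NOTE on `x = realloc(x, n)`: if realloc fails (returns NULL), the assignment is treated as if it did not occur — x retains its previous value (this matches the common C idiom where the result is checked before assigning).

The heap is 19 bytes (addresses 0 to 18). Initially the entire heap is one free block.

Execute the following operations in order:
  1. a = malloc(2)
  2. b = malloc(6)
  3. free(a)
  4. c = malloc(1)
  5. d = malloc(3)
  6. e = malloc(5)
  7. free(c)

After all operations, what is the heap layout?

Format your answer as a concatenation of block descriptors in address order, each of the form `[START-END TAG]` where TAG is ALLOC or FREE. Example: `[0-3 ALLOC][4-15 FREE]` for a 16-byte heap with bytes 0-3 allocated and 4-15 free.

Answer: [0-1 FREE][2-7 ALLOC][8-10 ALLOC][11-15 ALLOC][16-18 FREE]

Derivation:
Op 1: a = malloc(2) -> a = 0; heap: [0-1 ALLOC][2-18 FREE]
Op 2: b = malloc(6) -> b = 2; heap: [0-1 ALLOC][2-7 ALLOC][8-18 FREE]
Op 3: free(a) -> (freed a); heap: [0-1 FREE][2-7 ALLOC][8-18 FREE]
Op 4: c = malloc(1) -> c = 0; heap: [0-0 ALLOC][1-1 FREE][2-7 ALLOC][8-18 FREE]
Op 5: d = malloc(3) -> d = 8; heap: [0-0 ALLOC][1-1 FREE][2-7 ALLOC][8-10 ALLOC][11-18 FREE]
Op 6: e = malloc(5) -> e = 11; heap: [0-0 ALLOC][1-1 FREE][2-7 ALLOC][8-10 ALLOC][11-15 ALLOC][16-18 FREE]
Op 7: free(c) -> (freed c); heap: [0-1 FREE][2-7 ALLOC][8-10 ALLOC][11-15 ALLOC][16-18 FREE]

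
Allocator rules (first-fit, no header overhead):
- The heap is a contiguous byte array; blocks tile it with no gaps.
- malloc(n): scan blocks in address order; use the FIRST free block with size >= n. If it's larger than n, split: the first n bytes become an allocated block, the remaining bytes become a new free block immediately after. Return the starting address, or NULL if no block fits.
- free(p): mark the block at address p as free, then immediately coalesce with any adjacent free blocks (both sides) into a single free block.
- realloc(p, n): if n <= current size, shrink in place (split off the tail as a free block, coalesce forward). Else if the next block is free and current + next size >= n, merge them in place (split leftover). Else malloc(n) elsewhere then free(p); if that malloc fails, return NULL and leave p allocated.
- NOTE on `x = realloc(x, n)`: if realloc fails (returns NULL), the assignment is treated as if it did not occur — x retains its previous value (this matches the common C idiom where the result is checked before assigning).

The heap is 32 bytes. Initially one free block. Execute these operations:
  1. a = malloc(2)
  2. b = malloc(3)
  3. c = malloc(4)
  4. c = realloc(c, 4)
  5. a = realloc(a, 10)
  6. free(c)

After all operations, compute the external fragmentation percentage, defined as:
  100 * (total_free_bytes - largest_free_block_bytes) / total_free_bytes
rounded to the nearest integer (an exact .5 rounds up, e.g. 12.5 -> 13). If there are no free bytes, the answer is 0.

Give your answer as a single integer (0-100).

Answer: 32

Derivation:
Op 1: a = malloc(2) -> a = 0; heap: [0-1 ALLOC][2-31 FREE]
Op 2: b = malloc(3) -> b = 2; heap: [0-1 ALLOC][2-4 ALLOC][5-31 FREE]
Op 3: c = malloc(4) -> c = 5; heap: [0-1 ALLOC][2-4 ALLOC][5-8 ALLOC][9-31 FREE]
Op 4: c = realloc(c, 4) -> c = 5; heap: [0-1 ALLOC][2-4 ALLOC][5-8 ALLOC][9-31 FREE]
Op 5: a = realloc(a, 10) -> a = 9; heap: [0-1 FREE][2-4 ALLOC][5-8 ALLOC][9-18 ALLOC][19-31 FREE]
Op 6: free(c) -> (freed c); heap: [0-1 FREE][2-4 ALLOC][5-8 FREE][9-18 ALLOC][19-31 FREE]
Free blocks: [2 4 13] total_free=19 largest=13 -> 100*(19-13)/19 = 600/19 ≈ 31.579 -> rounds to 32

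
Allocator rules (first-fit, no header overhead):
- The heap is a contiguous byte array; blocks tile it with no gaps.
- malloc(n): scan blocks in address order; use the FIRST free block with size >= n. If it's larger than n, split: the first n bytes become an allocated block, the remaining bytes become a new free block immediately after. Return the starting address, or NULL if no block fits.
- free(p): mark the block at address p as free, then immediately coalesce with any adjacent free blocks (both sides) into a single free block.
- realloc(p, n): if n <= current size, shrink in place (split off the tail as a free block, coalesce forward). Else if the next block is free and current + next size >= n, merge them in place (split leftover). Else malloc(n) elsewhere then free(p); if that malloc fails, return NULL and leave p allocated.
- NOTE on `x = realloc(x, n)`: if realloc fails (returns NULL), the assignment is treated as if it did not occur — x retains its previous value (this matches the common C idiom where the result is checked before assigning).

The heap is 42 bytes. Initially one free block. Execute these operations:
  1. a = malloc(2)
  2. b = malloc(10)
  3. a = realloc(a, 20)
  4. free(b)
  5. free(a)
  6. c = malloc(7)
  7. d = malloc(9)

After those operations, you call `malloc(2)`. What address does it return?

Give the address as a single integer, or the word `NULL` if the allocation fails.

Op 1: a = malloc(2) -> a = 0; heap: [0-1 ALLOC][2-41 FREE]
Op 2: b = malloc(10) -> b = 2; heap: [0-1 ALLOC][2-11 ALLOC][12-41 FREE]
Op 3: a = realloc(a, 20) -> a = 12; heap: [0-1 FREE][2-11 ALLOC][12-31 ALLOC][32-41 FREE]
Op 4: free(b) -> (freed b); heap: [0-11 FREE][12-31 ALLOC][32-41 FREE]
Op 5: free(a) -> (freed a); heap: [0-41 FREE]
Op 6: c = malloc(7) -> c = 0; heap: [0-6 ALLOC][7-41 FREE]
Op 7: d = malloc(9) -> d = 7; heap: [0-6 ALLOC][7-15 ALLOC][16-41 FREE]
malloc(2): first-fit scan over [0-6 ALLOC][7-15 ALLOC][16-41 FREE] -> 16

Answer: 16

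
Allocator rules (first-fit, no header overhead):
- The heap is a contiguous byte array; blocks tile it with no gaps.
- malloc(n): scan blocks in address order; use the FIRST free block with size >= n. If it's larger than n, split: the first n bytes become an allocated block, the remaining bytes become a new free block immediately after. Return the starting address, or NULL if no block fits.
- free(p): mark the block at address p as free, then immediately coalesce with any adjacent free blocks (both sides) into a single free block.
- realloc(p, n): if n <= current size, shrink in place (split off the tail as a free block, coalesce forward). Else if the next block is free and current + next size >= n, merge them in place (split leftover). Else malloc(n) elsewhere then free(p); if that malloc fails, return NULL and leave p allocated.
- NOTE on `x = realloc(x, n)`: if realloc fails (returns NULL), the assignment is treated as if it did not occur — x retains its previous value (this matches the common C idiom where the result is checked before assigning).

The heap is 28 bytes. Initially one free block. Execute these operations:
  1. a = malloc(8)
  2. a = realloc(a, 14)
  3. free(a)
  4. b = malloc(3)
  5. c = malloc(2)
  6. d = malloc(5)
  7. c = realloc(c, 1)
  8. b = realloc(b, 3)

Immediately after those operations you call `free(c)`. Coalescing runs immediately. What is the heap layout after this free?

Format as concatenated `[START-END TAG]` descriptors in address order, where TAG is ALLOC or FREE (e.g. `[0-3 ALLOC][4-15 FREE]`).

Answer: [0-2 ALLOC][3-4 FREE][5-9 ALLOC][10-27 FREE]

Derivation:
Op 1: a = malloc(8) -> a = 0; heap: [0-7 ALLOC][8-27 FREE]
Op 2: a = realloc(a, 14) -> a = 0; heap: [0-13 ALLOC][14-27 FREE]
Op 3: free(a) -> (freed a); heap: [0-27 FREE]
Op 4: b = malloc(3) -> b = 0; heap: [0-2 ALLOC][3-27 FREE]
Op 5: c = malloc(2) -> c = 3; heap: [0-2 ALLOC][3-4 ALLOC][5-27 FREE]
Op 6: d = malloc(5) -> d = 5; heap: [0-2 ALLOC][3-4 ALLOC][5-9 ALLOC][10-27 FREE]
Op 7: c = realloc(c, 1) -> c = 3; heap: [0-2 ALLOC][3-3 ALLOC][4-4 FREE][5-9 ALLOC][10-27 FREE]
Op 8: b = realloc(b, 3) -> b = 0; heap: [0-2 ALLOC][3-3 ALLOC][4-4 FREE][5-9 ALLOC][10-27 FREE]
free(c): c = 3 -> block [3-3 ALLOC]; mark free, coalesce with adjacent free neighbors -> [0-2 ALLOC][3-4 FREE][5-9 ALLOC][10-27 FREE]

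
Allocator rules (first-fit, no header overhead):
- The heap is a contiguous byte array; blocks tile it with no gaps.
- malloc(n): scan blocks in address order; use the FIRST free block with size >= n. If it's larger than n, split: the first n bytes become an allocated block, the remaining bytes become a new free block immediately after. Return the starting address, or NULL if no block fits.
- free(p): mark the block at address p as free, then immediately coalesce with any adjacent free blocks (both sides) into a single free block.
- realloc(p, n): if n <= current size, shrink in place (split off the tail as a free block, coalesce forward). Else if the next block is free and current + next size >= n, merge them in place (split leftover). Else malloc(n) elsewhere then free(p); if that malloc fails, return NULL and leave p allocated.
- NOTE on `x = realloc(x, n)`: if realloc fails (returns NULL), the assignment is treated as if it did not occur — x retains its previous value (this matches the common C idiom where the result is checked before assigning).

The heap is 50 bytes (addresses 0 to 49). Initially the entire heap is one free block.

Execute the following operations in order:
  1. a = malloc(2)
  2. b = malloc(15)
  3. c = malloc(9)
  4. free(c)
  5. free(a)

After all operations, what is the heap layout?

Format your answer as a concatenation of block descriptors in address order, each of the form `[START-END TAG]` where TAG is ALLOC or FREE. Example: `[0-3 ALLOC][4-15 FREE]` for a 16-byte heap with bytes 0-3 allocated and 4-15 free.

Op 1: a = malloc(2) -> a = 0; heap: [0-1 ALLOC][2-49 FREE]
Op 2: b = malloc(15) -> b = 2; heap: [0-1 ALLOC][2-16 ALLOC][17-49 FREE]
Op 3: c = malloc(9) -> c = 17; heap: [0-1 ALLOC][2-16 ALLOC][17-25 ALLOC][26-49 FREE]
Op 4: free(c) -> (freed c); heap: [0-1 ALLOC][2-16 ALLOC][17-49 FREE]
Op 5: free(a) -> (freed a); heap: [0-1 FREE][2-16 ALLOC][17-49 FREE]

Answer: [0-1 FREE][2-16 ALLOC][17-49 FREE]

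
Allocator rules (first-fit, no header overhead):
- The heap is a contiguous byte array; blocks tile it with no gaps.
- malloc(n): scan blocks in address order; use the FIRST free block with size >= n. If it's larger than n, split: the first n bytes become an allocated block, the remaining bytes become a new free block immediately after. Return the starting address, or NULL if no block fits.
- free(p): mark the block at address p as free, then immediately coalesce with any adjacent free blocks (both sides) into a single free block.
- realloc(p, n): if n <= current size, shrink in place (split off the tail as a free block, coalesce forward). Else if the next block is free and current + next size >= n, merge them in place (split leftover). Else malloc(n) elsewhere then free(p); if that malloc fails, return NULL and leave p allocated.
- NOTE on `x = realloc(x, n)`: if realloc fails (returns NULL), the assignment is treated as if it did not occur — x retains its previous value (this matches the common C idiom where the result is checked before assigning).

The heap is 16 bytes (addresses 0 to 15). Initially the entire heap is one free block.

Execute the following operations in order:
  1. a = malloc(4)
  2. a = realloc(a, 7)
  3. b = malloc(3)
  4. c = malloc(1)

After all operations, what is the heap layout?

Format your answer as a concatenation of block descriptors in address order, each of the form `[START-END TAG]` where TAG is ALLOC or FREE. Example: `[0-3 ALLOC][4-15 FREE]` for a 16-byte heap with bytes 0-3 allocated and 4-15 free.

Answer: [0-6 ALLOC][7-9 ALLOC][10-10 ALLOC][11-15 FREE]

Derivation:
Op 1: a = malloc(4) -> a = 0; heap: [0-3 ALLOC][4-15 FREE]
Op 2: a = realloc(a, 7) -> a = 0; heap: [0-6 ALLOC][7-15 FREE]
Op 3: b = malloc(3) -> b = 7; heap: [0-6 ALLOC][7-9 ALLOC][10-15 FREE]
Op 4: c = malloc(1) -> c = 10; heap: [0-6 ALLOC][7-9 ALLOC][10-10 ALLOC][11-15 FREE]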